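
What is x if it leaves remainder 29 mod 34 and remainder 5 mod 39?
1253

Using Chinese Remainder Theorem:
M = 34 × 39 = 1326
M1 = 39, M2 = 34
y1 = 39^(-1) mod 34 = 7
y2 = 34^(-1) mod 39 = 31
x = (29×39×7 + 5×34×31) mod 1326 = 1253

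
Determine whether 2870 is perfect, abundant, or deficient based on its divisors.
abundant

Proper divisors of 2870: sum = 1 + 2 + 5 + 7 + 10 + 14 + 35 + 41 + 70 + 82 + 205 + 287 + 410 + 574 + 1435 = 3178
Since 3178 > 2870, 2870 is abundant.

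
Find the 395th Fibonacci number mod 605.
5

Matrix identity: Q^n = [[F_(n+1), F_n], [F_n, F_(n-1)]] with Q = [[1,1],[1,0]].
n = 395 = 110001011₂. Square-and-multiply, entries mod 605:
Q^1 = [[1,1],[1,0]]
Q^3 = (Q^1)²·Q = [[3,2],[2,1]]
Q^6 = (Q^3)² = [[13,8],[8,5]]
Q^12 = (Q^6)² = [[233,144],[144,89]]
Q^24 = (Q^12)² = [[5,388],[388,222]]
Q^49 = (Q^24)²·Q = [[275,529],[529,351]]
Q^98 = (Q^49)² = [[331,219],[219,112]]
Q^197 = (Q^98)²·Q = [[439,222],[222,217]]
Q^395 = (Q^197)²·Q = [[437,5],[5,432]]
F_395 mod 605 = Q^395[0][1] = 5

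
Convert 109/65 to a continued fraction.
[1; 1, 2, 10, 2]

Euclidean algorithm steps:
109 = 1 × 65 + 44
65 = 1 × 44 + 21
44 = 2 × 21 + 2
21 = 10 × 2 + 1
2 = 2 × 1 + 0
Continued fraction: [1; 1, 2, 10, 2]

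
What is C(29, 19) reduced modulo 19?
1

Using Lucas' theorem:
Write n=29 and k=19 in base 19:
n in base 19: [1, 10]
k in base 19: [1, 0]
C(29,19) mod 19 = ∏ C(n_i, k_i) mod 19
Digit binomials (mod 19): C(1,1) = 1; C(10,0) = 1
Product: 1 × 1 = 1 ≡ 1 (mod 19)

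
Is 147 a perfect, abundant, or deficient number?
deficient

Proper divisors of 147: sum = 1 + 3 + 7 + 21 + 49 = 81
Since 81 < 147, 147 is deficient.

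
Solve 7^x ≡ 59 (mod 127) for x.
35

Baby-step giant-step with step n = ⌈√127⌉ = 12.
Baby steps 7^j mod 127 (j:value) for j=0..11: 0:1, 1:7, 2:49, 3:89, 4:115, 5:43, 6:47, 7:75, 8:17, 9:119, 10:71, 11:116.
Giant-step multiplier: 7^(-12) ≡ 7^(126-12) = 7^114 ≡ 94 (mod 127).
Giant steps γ_i = 59·94^i mod 127: γ_0=59, γ_1=85, γ_2=116 (in table at j=11).
x = i·n + j = 2·12 + 11 = 35.
Check: 7^35 ≡ 59 (mod 127).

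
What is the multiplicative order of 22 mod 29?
14

29 is prime, so ord(22) divides φ(29) = 28.
Divisors of 28: 1, 2, 4, 7, 14, 28.
Repeated squaring: 22^1 ≡ 22, 22^2 ≡ 20, 22^4 ≡ 23, 22^8 ≡ 7, 22^16 ≡ 20 (mod 29).
Test 22^d mod 29 for each divisor d in increasing order:
22^1 ≡ 22
22^2 ≡ 20
22^4 ≡ 23
22^7 = 22^4·22^2·22^1 ≡ 28
22^14 = 22^8·22^4·22^2 ≡ 1  ← first divisor giving 1
The order is 14.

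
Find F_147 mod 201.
89

Matrix identity: Q^n = [[F_(n+1), F_n], [F_n, F_(n-1)]] with Q = [[1,1],[1,0]].
n = 147 = 10010011₂. Square-and-multiply, entries mod 201:
Q^1 = [[1,1],[1,0]]
Q^2 = (Q^1)² = [[2,1],[1,1]]
Q^4 = (Q^2)² = [[5,3],[3,2]]
Q^9 = (Q^4)²·Q = [[55,34],[34,21]]
Q^18 = (Q^9)² = [[161,172],[172,190]]
Q^36 = (Q^18)² = [[29,72],[72,158]]
Q^73 = (Q^36)²·Q = [[193,196],[196,198]]
Q^147 = (Q^73)²·Q = [[144,89],[89,55]]
F_147 mod 201 = Q^147[0][1] = 89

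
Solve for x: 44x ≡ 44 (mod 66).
x ≡ 1 (mod 3)

gcd(44, 66) = 22, which divides 44, so solutions exist.
Divide through by 22: 2x ≡ 2 (mod 3).
Find 2^(-1) mod 3 by the extended Euclidean algorithm:
3 = 1 × 2 + 1  ⟹  1 = (1)·3 + (-1)·2
So (-1)·2 ≡ 1 (mod 3), i.e. 2^(-1) ≡ -1 ≡ 2 (mod 3).
x ≡ 2 × 2 = 4 ≡ 1 (mod 3).
Check: 44 × 1 = 44 ≡ 44 (mod 66).
x ≡ 1 (mod 3), giving 22 solutions mod 66.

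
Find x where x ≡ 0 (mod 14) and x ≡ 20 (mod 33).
350

Using Chinese Remainder Theorem:
M = 14 × 33 = 462
M1 = 33, M2 = 14
y1 = 33^(-1) mod 14 = 3
y2 = 14^(-1) mod 33 = 26
x = (0×33×3 + 20×14×26) mod 462 = 350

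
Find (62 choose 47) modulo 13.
11

Using Lucas' theorem:
Write n=62 and k=47 in base 13:
n in base 13: [4, 10]
k in base 13: [3, 8]
C(62,47) mod 13 = ∏ C(n_i, k_i) mod 13
Digit binomials (mod 13): C(4,3) = 4; C(10,8) = 45 ≡ 6
Product: 4 × 6 = 24 ≡ 11 (mod 13)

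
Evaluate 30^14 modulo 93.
63

Repeated squaring. Binary of 14 = 1110.
30^1 ≡ 30 (mod 93); 30^2 ≡ 63 (mod 93); 30^4 ≡ 63 (mod 93); 30^8 ≡ 63 (mod 93)
30^14 = 30^2 × 30^4 × 30^8 ≡ 63 (mod 93)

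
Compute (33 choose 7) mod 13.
1

Using Lucas' theorem:
Write n=33 and k=7 in base 13:
n in base 13: [2, 7]
k in base 13: [0, 7]
C(33,7) mod 13 = ∏ C(n_i, k_i) mod 13
Digit binomials (mod 13): C(2,0) = 1; C(7,7) = 1
Product: 1 × 1 = 1 ≡ 1 (mod 13)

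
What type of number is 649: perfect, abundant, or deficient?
deficient

Proper divisors of 649: sum = 1 + 11 + 59 = 71
Since 71 < 649, 649 is deficient.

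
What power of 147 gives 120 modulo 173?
13

Baby-step giant-step with step n = ⌈√173⌉ = 14.
Baby steps 147^j mod 173 (j:value) for j=0..13: 0:1, 1:147, 2:157, 3:70, 4:83, 5:91, 6:56, 7:101, 8:142, 9:114, 10:150, 11:79, 12:22, 13:120.
h = 120 is already in the table at j=13, so x = 13.
Check: 147^13 ≡ 120 (mod 173).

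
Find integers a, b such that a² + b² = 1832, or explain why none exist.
26² + 34² (a=26, b=34)

Factorization: 1832 = 2^3 × 229
By Fermat: n is sum of two squares iff every prime p ≡ 3 (mod 4) appears to even power.
All primes ≡ 3 (mod 4) appear to even power.
Search a = 0, 1, 2, … for 1832 - a² a perfect square: first hit at a = 26: 1832 - 676 = 1156 = 34².
1832 = 26² + 34² = 676 + 1156 ✓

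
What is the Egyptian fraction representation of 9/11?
1/2 + 1/4 + 1/15 + 1/660

Greedy algorithm:
9/11: ceiling(11/9) = 2, use 1/2
7/22: ceiling(22/7) = 4, use 1/4
3/44: ceiling(44/3) = 15, use 1/15
1/660: ceiling(660/1) = 660, use 1/660
Result: 9/11 = 1/2 + 1/4 + 1/15 + 1/660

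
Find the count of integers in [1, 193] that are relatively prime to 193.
192

193 = 193
φ(n) = n × ∏(1 - 1/p) for each prime p dividing n
φ(193) = 193 × (1 - 1/193) = 192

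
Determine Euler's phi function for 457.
456

457 = 457
φ(n) = n × ∏(1 - 1/p) for each prime p dividing n
φ(457) = 457 × (1 - 1/457) = 456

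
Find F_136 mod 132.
63

Matrix identity: Q^n = [[F_(n+1), F_n], [F_n, F_(n-1)]] with Q = [[1,1],[1,0]].
n = 136 = 10001000₂. Square-and-multiply, entries mod 132:
Q^1 = [[1,1],[1,0]]
Q^2 = (Q^1)² = [[2,1],[1,1]]
Q^4 = (Q^2)² = [[5,3],[3,2]]
Q^8 = (Q^4)² = [[34,21],[21,13]]
Q^17 = (Q^8)²·Q = [[76,13],[13,63]]
Q^34 = (Q^17)² = [[5,91],[91,46]]
Q^68 = (Q^34)² = [[122,21],[21,101]]
Q^136 = (Q^68)² = [[13,63],[63,82]]
F_136 mod 132 = Q^136[0][1] = 63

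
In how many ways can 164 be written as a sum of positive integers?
156919475295

p(n) counts ways to write n as a sum of positive integers (order ignored).
Euler's pentagonal recurrence: p(k) = p(k-1) + p(k-2) - p(k-5) - p(k-7) + p(k-12) + p(k-15) - ... (offsets j(3j∓1)/2, signs ++--, p(0)=1, p(<0)=0).
DP table for k = 0..163: p(0)=1, p(1)=1, p(2)=2, p(3)=3, p(4)=5, p(5)=7, p(6)=11, p(7)=15, p(8)=22, p(9)=30, p(10)=42, p(11)=56, p(12)=77, p(13)=101, p(14)=135, p(15)=176, p(16)=231, p(17)=297, p(18)=385, p(19)=490, p(20)=627, p(21)=792, p(22)=1002, p(23)=1255, p(24)=1575, p(25)=1958, p(26)=2436, p(27)=3010, p(28)=3718, p(29)=4565, p(30)=5604, p(31)=6842, p(32)=8349, p(33)=10143, p(34)=12310, p(35)=14883, p(36)=17977, p(37)=21637, p(38)=26015, p(39)=31185, p(40)=37338, p(41)=44583, p(42)=53174, p(43)=63261, p(44)=75175, p(45)=89134, p(46)=105558, p(47)=124754, p(48)=147273, p(49)=173525, p(50)=204226, p(51)=239943, p(52)=281589, p(53)=329931, p(54)=386155, p(55)=451276, p(56)=526823, p(57)=614154, p(58)=715220, p(59)=831820, p(60)=966467, p(61)=1121505, p(62)=1300156, p(63)=1505499, p(64)=1741630, p(65)=2012558, p(66)=2323520, p(67)=2679689, p(68)=3087735, p(69)=3554345, p(70)=4087968, p(71)=4697205, p(72)=5392783, p(73)=6185689, p(74)=7089500, p(75)=8118264, p(76)=9289091, p(77)=10619863, p(78)=12132164, p(79)=13848650, p(80)=15796476, p(81)=18004327, p(82)=20506255, p(83)=23338469, p(84)=26543660, p(85)=30167357, p(86)=34262962, p(87)=38887673, p(88)=44108109, p(89)=49995925, p(90)=56634173, p(91)=64112359, p(92)=72533807, p(93)=82010177, p(94)=92669720, p(95)=104651419, p(96)=118114304, p(97)=133230930, p(98)=150198136, p(99)=169229875, p(100)=190569292, p(101)=214481126, p(102)=241265379, p(103)=271248950, p(104)=304801365, p(105)=342325709, p(106)=384276336, p(107)=431149389, p(108)=483502844, p(109)=541946240, p(110)=607163746, p(111)=679903203, p(112)=761002156, p(113)=851376628, p(114)=952050665, p(115)=1064144451, p(116)=1188908248, p(117)=1327710076, p(118)=1482074143, p(119)=1653668665, p(120)=1844349560, p(121)=2056148051, p(122)=2291320912, p(123)=2552338241, p(124)=2841940500, p(125)=3163127352, p(126)=3519222692, p(127)=3913864295, p(128)=4351078600, p(129)=4835271870, p(130)=5371315400, p(131)=5964539504, p(132)=6620830889, p(133)=7346629512, p(134)=8149040695, p(135)=9035836076, p(136)=10015581680, p(137)=11097645016, p(138)=12292341831, p(139)=13610949895, p(140)=15065878135, p(141)=16670689208, p(142)=18440293320, p(143)=20390982757, p(144)=22540654445, p(145)=24908858009, p(146)=27517052599, p(147)=30388671978, p(148)=33549419497, p(149)=37027355200, p(150)=40853235313, p(151)=45060624582, p(152)=49686288421, p(153)=54770336324, p(154)=60356673280, p(155)=66493182097, p(156)=73232243759, p(157)=80630964769, p(158)=88751778802, p(159)=97662728555, p(160)=107438159466, p(161)=118159068427, p(162)=129913904637, p(163)=142798995930.
Final step: p(164) = p(163) + p(162) - p(159) - p(157) + p(152) + p(149) - p(142) - p(138) + p(129) + p(124) - p(113) - p(107) + p(94) + p(87) - p(72) - p(64) + p(47) + p(38) - p(19) - p(9)
= 142798995930 + 129913904637 - 97662728555 - 80630964769 + 49686288421 + 37027355200 - 18440293320 - 12292341831 + 4835271870 + 2841940500 - 851376628 - 431149389 + 92669720 + 38887673 - 5392783 - 1741630 + 124754 + 26015 - 490 - 30
= 156919475295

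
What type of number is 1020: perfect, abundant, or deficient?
abundant

Proper divisors of 1020: sum = 1 + 2 + 3 + 4 + 5 + 6 + 10 + 12 + ... + 204 + 255 + 340 + 510 (23 divisors) = 2004
Since 2004 > 1020, 1020 is abundant.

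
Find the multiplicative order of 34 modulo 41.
40

41 is prime, so ord(34) divides φ(41) = 40.
Divisors of 40: 1, 2, 4, 5, 8, 10, 20, 40.
Repeated squaring: 34^1 ≡ 34, 34^2 ≡ 8, 34^4 ≡ 23, 34^8 ≡ 37, 34^16 ≡ 16, 34^32 ≡ 10 (mod 41).
Test 34^d mod 41 for each divisor d in increasing order:
34^1 ≡ 34
34^2 ≡ 8
34^4 ≡ 23
34^5 = 34^4·34^1 ≡ 3
34^8 ≡ 37
34^10 = 34^8·34^2 ≡ 9
34^20 = 34^16·34^4 ≡ 40
34^40 = 34^32·34^8 ≡ 1  ← first divisor giving 1
The order is 40.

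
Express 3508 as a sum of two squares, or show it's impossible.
12² + 58² (a=12, b=58)

Factorization: 3508 = 2^2 × 877
By Fermat: n is sum of two squares iff every prime p ≡ 3 (mod 4) appears to even power.
All primes ≡ 3 (mod 4) appear to even power.
Search a = 0, 1, 2, … for 3508 - a² a perfect square: first hit at a = 12: 3508 - 144 = 3364 = 58².
3508 = 12² + 58² = 144 + 3364 ✓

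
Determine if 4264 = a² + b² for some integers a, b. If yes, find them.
30² + 58² (a=30, b=58)

Factorization: 4264 = 2^3 × 13 × 41
By Fermat: n is sum of two squares iff every prime p ≡ 3 (mod 4) appears to even power.
All primes ≡ 3 (mod 4) appear to even power.
Search a = 0, 1, 2, … for 4264 - a² a perfect square: first hit at a = 30: 4264 - 900 = 3364 = 58².
4264 = 30² + 58² = 900 + 3364 ✓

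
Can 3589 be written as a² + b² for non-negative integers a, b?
15² + 58² (a=15, b=58)

Factorization: 3589 = 37 × 97
By Fermat: n is sum of two squares iff every prime p ≡ 3 (mod 4) appears to even power.
All primes ≡ 3 (mod 4) appear to even power.
Search a = 0, 1, 2, … for 3589 - a² a perfect square: first hit at a = 15: 3589 - 225 = 3364 = 58².
3589 = 15² + 58² = 225 + 3364 ✓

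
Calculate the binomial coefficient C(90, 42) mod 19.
2

Using Lucas' theorem:
Write n=90 and k=42 in base 19:
n in base 19: [4, 14]
k in base 19: [2, 4]
C(90,42) mod 19 = ∏ C(n_i, k_i) mod 19
Digit binomials (mod 19): C(4,2) = 6; C(14,4) = 1001 ≡ 13
Product: 6 × 13 = 78 ≡ 2 (mod 19)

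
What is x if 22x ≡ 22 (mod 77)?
x ≡ 1 (mod 7)

gcd(22, 77) = 11, which divides 22, so solutions exist.
Divide through by 11: 2x ≡ 2 (mod 7).
Find 2^(-1) mod 7 by the extended Euclidean algorithm:
7 = 3 × 2 + 1  ⟹  1 = (1)·7 + (-3)·2
So (-3)·2 ≡ 1 (mod 7), i.e. 2^(-1) ≡ -3 ≡ 4 (mod 7).
x ≡ 4 × 2 = 8 ≡ 1 (mod 7).
Check: 22 × 1 = 22 ≡ 22 (mod 77).
x ≡ 1 (mod 7), giving 11 solutions mod 77.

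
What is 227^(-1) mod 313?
222

gcd(227, 313) = 1, so the inverse exists.
Extended Euclidean algorithm on (313, 227):
313 = 1 × 227 + 86  ⟹  86 = (1)·313 + (-1)·227
227 = 2 × 86 + 55  ⟹  55 = (-2)·313 + (3)·227
86 = 1 × 55 + 31  ⟹  31 = (3)·313 + (-4)·227
55 = 1 × 31 + 24  ⟹  24 = (-5)·313 + (7)·227
31 = 1 × 24 + 7  ⟹  7 = (8)·313 + (-11)·227
24 = 3 × 7 + 3  ⟹  3 = (-29)·313 + (40)·227
7 = 2 × 3 + 1  ⟹  1 = (66)·313 + (-91)·227
So (-91)·227 ≡ 1 (mod 313), i.e. 227^(-1) ≡ -91 ≡ 222 (mod 313).
Check: 227 × 222 = 50394 ≡ 1 (mod 313)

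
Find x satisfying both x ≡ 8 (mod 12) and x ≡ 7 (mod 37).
44

Using Chinese Remainder Theorem:
M = 12 × 37 = 444
M1 = 37, M2 = 12
y1 = 37^(-1) mod 12 = 1
y2 = 12^(-1) mod 37 = 34
x = (8×37×1 + 7×12×34) mod 444 = 44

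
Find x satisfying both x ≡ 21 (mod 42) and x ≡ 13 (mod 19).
735

Using Chinese Remainder Theorem:
M = 42 × 19 = 798
M1 = 19, M2 = 42
y1 = 19^(-1) mod 42 = 31
y2 = 42^(-1) mod 19 = 5
x = (21×19×31 + 13×42×5) mod 798 = 735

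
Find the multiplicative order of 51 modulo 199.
99

199 is prime, so ord(51) divides φ(199) = 198.
Divisors of 198: 1, 2, 3, 6, 9, 11, 18, 22, 33, 66, 99, 198.
Repeated squaring: 51^1 ≡ 51, 51^2 ≡ 14, 51^4 ≡ 196, 51^8 ≡ 9, 51^16 ≡ 81, 51^32 ≡ 193, 51^64 ≡ 36, 51^128 ≡ 102 (mod 199).
Test 51^d mod 199 for each divisor d in increasing order:
51^1 ≡ 51
51^2 ≡ 14
51^3 = 51^2·51^1 ≡ 117
51^6 = 51^4·51^2 ≡ 157
51^9 = 51^8·51^1 ≡ 61
51^11 = 51^8·51^2·51^1 ≡ 58
51^18 = 51^16·51^2 ≡ 139
51^22 = 51^16·51^4·51^2 ≡ 180
51^33 = 51^32·51^1 ≡ 92
51^66 = 51^64·51^2 ≡ 106
51^99 = 51^64·51^32·51^2·51^1 ≡ 1  ← first divisor giving 1
The order is 99.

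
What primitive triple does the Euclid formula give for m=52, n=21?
(2263, 2184, 3145)

Euclid's formula: a = m² - n², b = 2mn, c = m² + n²
m = 52, n = 21
a = 52² - 21² = 2704 - 441 = 2263
b = 2 × 52 × 21 = 2184
c = 52² + 21² = 2704 + 441 = 3145
Verification: 2263² + 2184² = 5121169 + 4769856 = 9891025 = 3145² ✓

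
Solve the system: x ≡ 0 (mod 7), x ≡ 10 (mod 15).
70

Using Chinese Remainder Theorem:
M = 7 × 15 = 105
M1 = 15, M2 = 7
y1 = 15^(-1) mod 7 = 1
y2 = 7^(-1) mod 15 = 13
x = (0×15×1 + 10×7×13) mod 105 = 70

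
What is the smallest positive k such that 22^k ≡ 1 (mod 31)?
30

31 is prime, so ord(22) divides φ(31) = 30.
Divisors of 30: 1, 2, 3, 5, 6, 10, 15, 30.
Repeated squaring: 22^1 ≡ 22, 22^2 ≡ 19, 22^4 ≡ 20, 22^8 ≡ 28, 22^16 ≡ 9 (mod 31).
Test 22^d mod 31 for each divisor d in increasing order:
22^1 ≡ 22
22^2 ≡ 19
22^3 = 22^2·22^1 ≡ 15
22^5 = 22^4·22^1 ≡ 6
22^6 = 22^4·22^2 ≡ 8
22^10 = 22^8·22^2 ≡ 5
22^15 = 22^8·22^4·22^2·22^1 ≡ 30
22^30 = 22^16·22^8·22^4·22^2 ≡ 1  ← first divisor giving 1
The order is 30.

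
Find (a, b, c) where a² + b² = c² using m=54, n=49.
(515, 5292, 5317)

Euclid's formula: a = m² - n², b = 2mn, c = m² + n²
m = 54, n = 49
a = 54² - 49² = 2916 - 2401 = 515
b = 2 × 54 × 49 = 5292
c = 54² + 49² = 2916 + 2401 = 5317
Verification: 515² + 5292² = 265225 + 28005264 = 28270489 = 5317² ✓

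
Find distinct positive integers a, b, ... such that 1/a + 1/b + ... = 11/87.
1/8 + 1/696

Greedy algorithm:
11/87: ceiling(87/11) = 8, use 1/8
1/696: ceiling(696/1) = 696, use 1/696
Result: 11/87 = 1/8 + 1/696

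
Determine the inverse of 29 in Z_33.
8

gcd(29, 33) = 1, so the inverse exists.
Extended Euclidean algorithm on (33, 29):
33 = 1 × 29 + 4  ⟹  4 = (1)·33 + (-1)·29
29 = 7 × 4 + 1  ⟹  1 = (-7)·33 + (8)·29
So (8)·29 ≡ 1 (mod 33), i.e. 29^(-1) ≡ 8 (mod 33).
Check: 29 × 8 = 232 ≡ 1 (mod 33)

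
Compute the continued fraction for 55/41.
[1; 2, 1, 13]

Euclidean algorithm steps:
55 = 1 × 41 + 14
41 = 2 × 14 + 13
14 = 1 × 13 + 1
13 = 13 × 1 + 0
Continued fraction: [1; 2, 1, 13]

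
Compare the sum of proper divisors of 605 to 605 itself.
deficient

Proper divisors of 605: sum = 1 + 5 + 11 + 55 + 121 = 193
Since 193 < 605, 605 is deficient.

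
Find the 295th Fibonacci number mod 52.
25

Matrix identity: Q^n = [[F_(n+1), F_n], [F_n, F_(n-1)]] with Q = [[1,1],[1,0]].
n = 295 = 100100111₂. Square-and-multiply, entries mod 52:
Q^1 = [[1,1],[1,0]]
Q^2 = (Q^1)² = [[2,1],[1,1]]
Q^4 = (Q^2)² = [[5,3],[3,2]]
Q^9 = (Q^4)²·Q = [[3,34],[34,21]]
Q^18 = (Q^9)² = [[21,36],[36,37]]
Q^36 = (Q^18)² = [[21,8],[8,13]]
Q^73 = (Q^36)²·Q = [[49,37],[37,12]]
Q^147 = (Q^73)²·Q = [[47,26],[26,21]]
Q^295 = (Q^147)²·Q = [[25,25],[25,0]]
F_295 mod 52 = Q^295[0][1] = 25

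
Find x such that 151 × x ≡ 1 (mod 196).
135

gcd(151, 196) = 1, so the inverse exists.
Extended Euclidean algorithm on (196, 151):
196 = 1 × 151 + 45  ⟹  45 = (1)·196 + (-1)·151
151 = 3 × 45 + 16  ⟹  16 = (-3)·196 + (4)·151
45 = 2 × 16 + 13  ⟹  13 = (7)·196 + (-9)·151
16 = 1 × 13 + 3  ⟹  3 = (-10)·196 + (13)·151
13 = 4 × 3 + 1  ⟹  1 = (47)·196 + (-61)·151
So (-61)·151 ≡ 1 (mod 196), i.e. 151^(-1) ≡ -61 ≡ 135 (mod 196).
Check: 151 × 135 = 20385 ≡ 1 (mod 196)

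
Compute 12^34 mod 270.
54

Repeated squaring. Binary of 34 = 100010.
12^1 ≡ 12 (mod 270); 12^2 ≡ 144 (mod 270); 12^4 ≡ 216 (mod 270); 12^8 ≡ 216 (mod 270); 12^16 ≡ 216 (mod 270); 12^32 ≡ 216 (mod 270)
12^34 = 12^2 × 12^32 ≡ 54 (mod 270)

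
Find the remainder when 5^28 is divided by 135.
130

Repeated squaring. Binary of 28 = 11100.
5^1 ≡ 5 (mod 135); 5^2 ≡ 25 (mod 135); 5^4 ≡ 85 (mod 135); 5^8 ≡ 70 (mod 135); 5^16 ≡ 40 (mod 135)
5^28 = 5^4 × 5^8 × 5^16 ≡ 130 (mod 135)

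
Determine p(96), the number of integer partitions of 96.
118114304

p(n) counts ways to write n as a sum of positive integers (order ignored).
Euler's pentagonal recurrence: p(k) = p(k-1) + p(k-2) - p(k-5) - p(k-7) + p(k-12) + p(k-15) - ... (offsets j(3j∓1)/2, signs ++--, p(0)=1, p(<0)=0).
DP table for k = 0..95: p(0)=1, p(1)=1, p(2)=2, p(3)=3, p(4)=5, p(5)=7, p(6)=11, p(7)=15, p(8)=22, p(9)=30, p(10)=42, p(11)=56, p(12)=77, p(13)=101, p(14)=135, p(15)=176, p(16)=231, p(17)=297, p(18)=385, p(19)=490, p(20)=627, p(21)=792, p(22)=1002, p(23)=1255, p(24)=1575, p(25)=1958, p(26)=2436, p(27)=3010, p(28)=3718, p(29)=4565, p(30)=5604, p(31)=6842, p(32)=8349, p(33)=10143, p(34)=12310, p(35)=14883, p(36)=17977, p(37)=21637, p(38)=26015, p(39)=31185, p(40)=37338, p(41)=44583, p(42)=53174, p(43)=63261, p(44)=75175, p(45)=89134, p(46)=105558, p(47)=124754, p(48)=147273, p(49)=173525, p(50)=204226, p(51)=239943, p(52)=281589, p(53)=329931, p(54)=386155, p(55)=451276, p(56)=526823, p(57)=614154, p(58)=715220, p(59)=831820, p(60)=966467, p(61)=1121505, p(62)=1300156, p(63)=1505499, p(64)=1741630, p(65)=2012558, p(66)=2323520, p(67)=2679689, p(68)=3087735, p(69)=3554345, p(70)=4087968, p(71)=4697205, p(72)=5392783, p(73)=6185689, p(74)=7089500, p(75)=8118264, p(76)=9289091, p(77)=10619863, p(78)=12132164, p(79)=13848650, p(80)=15796476, p(81)=18004327, p(82)=20506255, p(83)=23338469, p(84)=26543660, p(85)=30167357, p(86)=34262962, p(87)=38887673, p(88)=44108109, p(89)=49995925, p(90)=56634173, p(91)=64112359, p(92)=72533807, p(93)=82010177, p(94)=92669720, p(95)=104651419.
Final step: p(96) = p(95) + p(94) - p(91) - p(89) + p(84) + p(81) - p(74) - p(70) + p(61) + p(56) - p(45) - p(39) + p(26) + p(19) - p(4)
= 104651419 + 92669720 - 64112359 - 49995925 + 26543660 + 18004327 - 7089500 - 4087968 + 1121505 + 526823 - 89134 - 31185 + 2436 + 490 - 5
= 118114304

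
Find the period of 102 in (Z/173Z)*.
172

173 is prime, so ord(102) divides φ(173) = 172.
Divisors of 172: 1, 2, 4, 43, 86, 172.
Repeated squaring: 102^1 ≡ 102, 102^2 ≡ 24, 102^4 ≡ 57, 102^8 ≡ 135, 102^16 ≡ 60, 102^32 ≡ 140, 102^64 ≡ 51, 102^128 ≡ 6 (mod 173).
Test 102^d mod 173 for each divisor d in increasing order:
102^1 ≡ 102
102^2 ≡ 24
102^4 ≡ 57
102^43 = 102^32·102^8·102^2·102^1 ≡ 80
102^86 = 102^64·102^16·102^4·102^2 ≡ 172
102^172 = 102^128·102^32·102^8·102^4 ≡ 1  ← first divisor giving 1
The order is 172.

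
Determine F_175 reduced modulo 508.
473

Matrix identity: Q^n = [[F_(n+1), F_n], [F_n, F_(n-1)]] with Q = [[1,1],[1,0]].
n = 175 = 10101111₂. Square-and-multiply, entries mod 508:
Q^1 = [[1,1],[1,0]]
Q^2 = (Q^1)² = [[2,1],[1,1]]
Q^5 = (Q^2)²·Q = [[8,5],[5,3]]
Q^10 = (Q^5)² = [[89,55],[55,34]]
Q^21 = (Q^10)²·Q = [[439,278],[278,161]]
Q^43 = (Q^21)²·Q = [[433,257],[257,176]]
Q^87 = (Q^43)²·Q = [[95,46],[46,49]]
Q^175 = (Q^87)²·Q = [[493,473],[473,20]]
F_175 mod 508 = Q^175[0][1] = 473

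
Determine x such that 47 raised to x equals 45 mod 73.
19

Baby-step giant-step with step n = ⌈√73⌉ = 9.
Baby steps 47^j mod 73 (j:value) for j=0..8: 0:1, 1:47, 2:19, 3:17, 4:69, 5:31, 6:70, 7:5, 8:16.
Giant-step multiplier: 47^(-9) ≡ 47^(72-9) = 47^63 ≡ 10 (mod 73).
Giant steps γ_i = 45·10^i mod 73: γ_0=45, γ_1=12, γ_2=47 (in table at j=1).
x = i·n + j = 2·9 + 1 = 19.
Check: 47^19 ≡ 45 (mod 73).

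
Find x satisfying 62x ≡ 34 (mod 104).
x ≡ 19 (mod 52)

gcd(62, 104) = 2, which divides 34, so solutions exist.
Divide through by 2: 31x ≡ 17 (mod 52).
Find 31^(-1) mod 52 by the extended Euclidean algorithm:
52 = 1 × 31 + 21  ⟹  21 = (1)·52 + (-1)·31
31 = 1 × 21 + 10  ⟹  10 = (-1)·52 + (2)·31
21 = 2 × 10 + 1  ⟹  1 = (3)·52 + (-5)·31
So (-5)·31 ≡ 1 (mod 52), i.e. 31^(-1) ≡ -5 ≡ 47 (mod 52).
x ≡ 47 × 17 = 799 ≡ 19 (mod 52).
Check: 62 × 19 = 1178 ≡ 34 (mod 104).
x ≡ 19 (mod 52), giving 2 solutions mod 104.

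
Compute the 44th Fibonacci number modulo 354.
213

Matrix identity: Q^n = [[F_(n+1), F_n], [F_n, F_(n-1)]] with Q = [[1,1],[1,0]].
n = 44 = 101100₂. Square-and-multiply, entries mod 354:
Q^1 = [[1,1],[1,0]]
Q^2 = (Q^1)² = [[2,1],[1,1]]
Q^5 = (Q^2)²·Q = [[8,5],[5,3]]
Q^11 = (Q^5)²·Q = [[144,89],[89,55]]
Q^22 = (Q^11)² = [[337,11],[11,326]]
Q^44 = (Q^22)² = [[56,213],[213,197]]
F_44 mod 354 = Q^44[0][1] = 213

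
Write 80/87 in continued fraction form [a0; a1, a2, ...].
[0; 1, 11, 2, 3]

Euclidean algorithm steps:
80 = 0 × 87 + 80
87 = 1 × 80 + 7
80 = 11 × 7 + 3
7 = 2 × 3 + 1
3 = 3 × 1 + 0
Continued fraction: [0; 1, 11, 2, 3]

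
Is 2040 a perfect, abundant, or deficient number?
abundant

Proper divisors of 2040: sum = 1 + 2 + 3 + 4 + 5 + 6 + 8 + 10 + ... + 408 + 510 + 680 + 1020 (31 divisors) = 4440
Since 4440 > 2040, 2040 is abundant.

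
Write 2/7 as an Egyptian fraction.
1/4 + 1/28

Greedy algorithm:
2/7: ceiling(7/2) = 4, use 1/4
1/28: ceiling(28/1) = 28, use 1/28
Result: 2/7 = 1/4 + 1/28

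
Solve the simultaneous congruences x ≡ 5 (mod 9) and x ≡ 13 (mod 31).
230

Using Chinese Remainder Theorem:
M = 9 × 31 = 279
M1 = 31, M2 = 9
y1 = 31^(-1) mod 9 = 7
y2 = 9^(-1) mod 31 = 7
x = (5×31×7 + 13×9×7) mod 279 = 230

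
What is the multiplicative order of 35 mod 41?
40

41 is prime, so ord(35) divides φ(41) = 40.
Divisors of 40: 1, 2, 4, 5, 8, 10, 20, 40.
Repeated squaring: 35^1 ≡ 35, 35^2 ≡ 36, 35^4 ≡ 25, 35^8 ≡ 10, 35^16 ≡ 18, 35^32 ≡ 37 (mod 41).
Test 35^d mod 41 for each divisor d in increasing order:
35^1 ≡ 35
35^2 ≡ 36
35^4 ≡ 25
35^5 = 35^4·35^1 ≡ 14
35^8 ≡ 10
35^10 = 35^8·35^2 ≡ 32
35^20 = 35^16·35^4 ≡ 40
35^40 = 35^32·35^8 ≡ 1  ← first divisor giving 1
The order is 40.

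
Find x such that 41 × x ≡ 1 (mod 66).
29

gcd(41, 66) = 1, so the inverse exists.
Extended Euclidean algorithm on (66, 41):
66 = 1 × 41 + 25  ⟹  25 = (1)·66 + (-1)·41
41 = 1 × 25 + 16  ⟹  16 = (-1)·66 + (2)·41
25 = 1 × 16 + 9  ⟹  9 = (2)·66 + (-3)·41
16 = 1 × 9 + 7  ⟹  7 = (-3)·66 + (5)·41
9 = 1 × 7 + 2  ⟹  2 = (5)·66 + (-8)·41
7 = 3 × 2 + 1  ⟹  1 = (-18)·66 + (29)·41
So (29)·41 ≡ 1 (mod 66), i.e. 41^(-1) ≡ 29 (mod 66).
Check: 41 × 29 = 1189 ≡ 1 (mod 66)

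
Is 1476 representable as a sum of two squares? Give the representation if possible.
24² + 30² (a=24, b=30)

Factorization: 1476 = 2^2 × 3^2 × 41
By Fermat: n is sum of two squares iff every prime p ≡ 3 (mod 4) appears to even power.
All primes ≡ 3 (mod 4) appear to even power.
Search a = 0, 1, 2, … for 1476 - a² a perfect square: first hit at a = 24: 1476 - 576 = 900 = 30².
1476 = 24² + 30² = 576 + 900 ✓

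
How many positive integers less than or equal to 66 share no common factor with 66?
20

66 = 2 × 3 × 11
φ(n) = n × ∏(1 - 1/p) for each prime p dividing n
φ(66) = 66 × (1 - 1/2) × (1 - 1/3) × (1 - 1/11) = 20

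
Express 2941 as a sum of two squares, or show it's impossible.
5² + 54² (a=5, b=54)

Factorization: 2941 = 17 × 173
By Fermat: n is sum of two squares iff every prime p ≡ 3 (mod 4) appears to even power.
All primes ≡ 3 (mod 4) appear to even power.
Search a = 0, 1, 2, … for 2941 - a² a perfect square: first hit at a = 5: 2941 - 25 = 2916 = 54².
2941 = 5² + 54² = 25 + 2916 ✓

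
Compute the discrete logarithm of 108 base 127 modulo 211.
209

Baby-step giant-step with step n = ⌈√211⌉ = 15.
Baby steps 127^j mod 211 (j:value) for j=0..14: 0:1, 1:127, 2:93, 3:206, 4:209, 5:168, 6:25, 7:10, 8:4, 9:86, 10:161, 11:191, 12:203, 13:39, 14:100.
Giant-step multiplier: 127^(-15) ≡ 127^(210-15) = 127^195 ≡ 153 (mod 211).
Giant steps γ_i = 108·153^i mod 211: γ_0=108, γ_1=66, γ_2=181, γ_3=52, γ_4=149, γ_5=9, γ_6=111, γ_7=103, γ_8=145, γ_9=30, γ_10=159, γ_11=62, γ_12=202, γ_13=100 (in table at j=14).
x = i·n + j = 13·15 + 14 = 209.
Check: 127^209 ≡ 108 (mod 211).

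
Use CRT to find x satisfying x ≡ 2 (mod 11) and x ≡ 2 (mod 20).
2

Using Chinese Remainder Theorem:
M = 11 × 20 = 220
M1 = 20, M2 = 11
y1 = 20^(-1) mod 11 = 5
y2 = 11^(-1) mod 20 = 11
x = (2×20×5 + 2×11×11) mod 220 = 2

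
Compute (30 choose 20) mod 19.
11

Using Lucas' theorem:
Write n=30 and k=20 in base 19:
n in base 19: [1, 11]
k in base 19: [1, 1]
C(30,20) mod 19 = ∏ C(n_i, k_i) mod 19
Digit binomials (mod 19): C(1,1) = 1; C(11,1) = 11
Product: 1 × 11 = 11 ≡ 11 (mod 19)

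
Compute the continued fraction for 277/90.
[3; 12, 1, 6]

Euclidean algorithm steps:
277 = 3 × 90 + 7
90 = 12 × 7 + 6
7 = 1 × 6 + 1
6 = 6 × 1 + 0
Continued fraction: [3; 12, 1, 6]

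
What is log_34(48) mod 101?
83

Baby-step giant-step with step n = ⌈√101⌉ = 11.
Baby steps 34^j mod 101 (j:value) for j=0..10: 0:1, 1:34, 2:45, 3:15, 4:5, 5:69, 6:23, 7:75, 8:25, 9:42, 10:14.
Giant-step multiplier: 34^(-11) ≡ 34^(100-11) = 34^89 ≡ 94 (mod 101).
Giant steps γ_i = 48·94^i mod 101: γ_0=48, γ_1=68, γ_2=29, γ_3=100, γ_4=7, γ_5=52, γ_6=40, γ_7=23 (in table at j=6).
x = i·n + j = 7·11 + 6 = 83.
Check: 34^83 ≡ 48 (mod 101).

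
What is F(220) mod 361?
231

Matrix identity: Q^n = [[F_(n+1), F_n], [F_n, F_(n-1)]] with Q = [[1,1],[1,0]].
n = 220 = 11011100₂. Square-and-multiply, entries mod 361:
Q^1 = [[1,1],[1,0]]
Q^3 = (Q^1)²·Q = [[3,2],[2,1]]
Q^6 = (Q^3)² = [[13,8],[8,5]]
Q^13 = (Q^6)²·Q = [[16,233],[233,144]]
Q^27 = (Q^13)²·Q = [[131,34],[34,97]]
Q^55 = (Q^27)²·Q = [[77,267],[267,171]]
Q^110 = (Q^55)² = [[325,153],[153,172]]
Q^220 = (Q^110)² = [[157,231],[231,287]]
F_220 mod 361 = Q^220[0][1] = 231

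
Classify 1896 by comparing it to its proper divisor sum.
abundant

Proper divisors of 1896: sum = 1 + 2 + 3 + 4 + 6 + 8 + 12 + 24 + 79 + 158 + 237 + 316 + 474 + 632 + 948 = 2904
Since 2904 > 1896, 1896 is abundant.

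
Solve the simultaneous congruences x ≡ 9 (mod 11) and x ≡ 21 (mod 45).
471

Using Chinese Remainder Theorem:
M = 11 × 45 = 495
M1 = 45, M2 = 11
y1 = 45^(-1) mod 11 = 1
y2 = 11^(-1) mod 45 = 41
x = (9×45×1 + 21×11×41) mod 495 = 471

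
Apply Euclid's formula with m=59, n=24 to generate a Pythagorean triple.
(2905, 2832, 4057)

Euclid's formula: a = m² - n², b = 2mn, c = m² + n²
m = 59, n = 24
a = 59² - 24² = 3481 - 576 = 2905
b = 2 × 59 × 24 = 2832
c = 59² + 24² = 3481 + 576 = 4057
Verification: 2905² + 2832² = 8439025 + 8020224 = 16459249 = 4057² ✓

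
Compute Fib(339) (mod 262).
236

Matrix identity: Q^n = [[F_(n+1), F_n], [F_n, F_(n-1)]] with Q = [[1,1],[1,0]].
n = 339 = 101010011₂. Square-and-multiply, entries mod 262:
Q^1 = [[1,1],[1,0]]
Q^2 = (Q^1)² = [[2,1],[1,1]]
Q^5 = (Q^2)²·Q = [[8,5],[5,3]]
Q^10 = (Q^5)² = [[89,55],[55,34]]
Q^21 = (Q^10)²·Q = [[157,204],[204,215]]
Q^42 = (Q^21)² = [[241,170],[170,71]]
Q^84 = (Q^42)² = [[259,116],[116,143]]
Q^169 = (Q^84)²·Q = [[99,103],[103,258]]
Q^339 = (Q^169)²·Q = [[65,236],[236,91]]
F_339 mod 262 = Q^339[0][1] = 236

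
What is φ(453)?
300

453 = 3 × 151
φ(n) = n × ∏(1 - 1/p) for each prime p dividing n
φ(453) = 453 × (1 - 1/3) × (1 - 1/151) = 300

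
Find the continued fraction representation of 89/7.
[12; 1, 2, 2]

Euclidean algorithm steps:
89 = 12 × 7 + 5
7 = 1 × 5 + 2
5 = 2 × 2 + 1
2 = 2 × 1 + 0
Continued fraction: [12; 1, 2, 2]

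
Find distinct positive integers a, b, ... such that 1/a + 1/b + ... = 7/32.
1/5 + 1/54 + 1/4320

Greedy algorithm:
7/32: ceiling(32/7) = 5, use 1/5
3/160: ceiling(160/3) = 54, use 1/54
1/4320: ceiling(4320/1) = 4320, use 1/4320
Result: 7/32 = 1/5 + 1/54 + 1/4320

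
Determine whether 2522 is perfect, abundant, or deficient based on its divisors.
deficient

Proper divisors of 2522: sum = 1 + 2 + 13 + 26 + 97 + 194 + 1261 = 1594
Since 1594 < 2522, 2522 is deficient.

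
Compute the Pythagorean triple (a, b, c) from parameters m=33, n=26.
(413, 1716, 1765)

Euclid's formula: a = m² - n², b = 2mn, c = m² + n²
m = 33, n = 26
a = 33² - 26² = 1089 - 676 = 413
b = 2 × 33 × 26 = 1716
c = 33² + 26² = 1089 + 676 = 1765
Verification: 413² + 1716² = 170569 + 2944656 = 3115225 = 1765² ✓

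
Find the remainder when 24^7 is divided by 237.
24

Repeated squaring. Binary of 7 = 111.
24^1 ≡ 24 (mod 237); 24^2 ≡ 102 (mod 237); 24^4 ≡ 213 (mod 237)
24^7 = 24^1 × 24^2 × 24^4 ≡ 24 (mod 237)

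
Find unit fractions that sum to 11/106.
1/10 + 1/265

Greedy algorithm:
11/106: ceiling(106/11) = 10, use 1/10
1/265: ceiling(265/1) = 265, use 1/265
Result: 11/106 = 1/10 + 1/265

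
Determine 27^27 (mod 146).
119

Repeated squaring. Binary of 27 = 11011.
27^1 ≡ 27 (mod 146); 27^2 ≡ 145 (mod 146); 27^4 ≡ 1 (mod 146); 27^8 ≡ 1 (mod 146); 27^16 ≡ 1 (mod 146)
27^27 = 27^1 × 27^2 × 27^8 × 27^16 ≡ 119 (mod 146)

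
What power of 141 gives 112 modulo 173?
37

Baby-step giant-step with step n = ⌈√173⌉ = 14.
Baby steps 141^j mod 173 (j:value) for j=0..13: 0:1, 1:141, 2:159, 3:102, 4:23, 5:129, 6:24, 7:97, 8:10, 9:26, 10:33, 11:155, 12:57, 13:79.
Giant-step multiplier: 141^(-14) ≡ 141^(172-14) = 141^158 ≡ 31 (mod 173).
Giant steps γ_i = 112·31^i mod 173: γ_0=112, γ_1=12, γ_2=26 (in table at j=9).
x = i·n + j = 2·14 + 9 = 37.
Check: 141^37 ≡ 112 (mod 173).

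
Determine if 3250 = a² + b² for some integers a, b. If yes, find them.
1² + 57² (a=1, b=57)

Factorization: 3250 = 2 × 5^3 × 13
By Fermat: n is sum of two squares iff every prime p ≡ 3 (mod 4) appears to even power.
All primes ≡ 3 (mod 4) appear to even power.
Search a = 0, 1, 2, … for 3250 - a² a perfect square: first hit at a = 1: 3250 - 1 = 3249 = 57².
3250 = 1² + 57² = 1 + 3249 ✓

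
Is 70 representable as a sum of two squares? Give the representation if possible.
Not possible

Factorization: 70 = 2 × 5 × 7
By Fermat: n is sum of two squares iff every prime p ≡ 3 (mod 4) appears to even power.
Prime(s) ≡ 3 (mod 4) with odd exponent: [(7, 1)]
Therefore 70 cannot be expressed as a² + b².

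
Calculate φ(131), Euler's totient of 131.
130

131 = 131
φ(n) = n × ∏(1 - 1/p) for each prime p dividing n
φ(131) = 131 × (1 - 1/131) = 130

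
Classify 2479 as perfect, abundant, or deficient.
deficient

Proper divisors of 2479: sum = 1 + 37 + 67 = 105
Since 105 < 2479, 2479 is deficient.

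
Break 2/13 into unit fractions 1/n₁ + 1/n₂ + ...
1/7 + 1/91

Greedy algorithm:
2/13: ceiling(13/2) = 7, use 1/7
1/91: ceiling(91/1) = 91, use 1/91
Result: 2/13 = 1/7 + 1/91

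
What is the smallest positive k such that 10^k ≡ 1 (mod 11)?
2

11 is prime, so ord(10) divides φ(11) = 10.
Divisors of 10: 1, 2, 5, 10.
Repeated squaring: 10^1 ≡ 10, 10^2 ≡ 1, 10^4 ≡ 1, 10^8 ≡ 1 (mod 11).
Test 10^d mod 11 for each divisor d in increasing order:
10^1 ≡ 10
10^2 ≡ 1  ← first divisor giving 1
The order is 2.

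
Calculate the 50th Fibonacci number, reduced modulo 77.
22

Matrix identity: Q^n = [[F_(n+1), F_n], [F_n, F_(n-1)]] with Q = [[1,1],[1,0]].
n = 50 = 110010₂. Square-and-multiply, entries mod 77:
Q^1 = [[1,1],[1,0]]
Q^3 = (Q^1)²·Q = [[3,2],[2,1]]
Q^6 = (Q^3)² = [[13,8],[8,5]]
Q^12 = (Q^6)² = [[2,67],[67,12]]
Q^25 = (Q^12)²·Q = [[41,27],[27,14]]
Q^50 = (Q^25)² = [[23,22],[22,1]]
F_50 mod 77 = Q^50[0][1] = 22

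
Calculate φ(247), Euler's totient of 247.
216

247 = 13 × 19
φ(n) = n × ∏(1 - 1/p) for each prime p dividing n
φ(247) = 247 × (1 - 1/13) × (1 - 1/19) = 216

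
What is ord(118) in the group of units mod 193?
96

193 is prime, so ord(118) divides φ(193) = 192.
Divisors of 192: 1, 2, 3, 4, 6, 8, 12, 16, 24, 32, 48, 64, 96, 192.
Repeated squaring: 118^1 ≡ 118, 118^2 ≡ 28, 118^4 ≡ 12, 118^8 ≡ 144, 118^16 ≡ 85, 118^32 ≡ 84, 118^64 ≡ 108, 118^128 ≡ 84 (mod 193).
Test 118^d mod 193 for each divisor d in increasing order:
118^1 ≡ 118
118^2 ≡ 28
118^3 = 118^2·118^1 ≡ 23
118^4 ≡ 12
118^6 = 118^4·118^2 ≡ 143
118^8 ≡ 144
118^12 = 118^8·118^4 ≡ 184
118^16 ≡ 85
118^24 = 118^16·118^8 ≡ 81
118^32 ≡ 84
118^48 = 118^32·118^16 ≡ 192
118^64 ≡ 108
118^96 = 118^64·118^32 ≡ 1  ← first divisor giving 1
The order is 96.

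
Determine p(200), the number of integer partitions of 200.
3972999029388

p(n) counts ways to write n as a sum of positive integers (order ignored).
Euler's pentagonal recurrence: p(k) = p(k-1) + p(k-2) - p(k-5) - p(k-7) + p(k-12) + p(k-15) - ... (offsets j(3j∓1)/2, signs ++--, p(0)=1, p(<0)=0).
DP table for k = 0..199: p(0)=1, p(1)=1, p(2)=2, p(3)=3, p(4)=5, p(5)=7, p(6)=11, p(7)=15, p(8)=22, p(9)=30, p(10)=42, p(11)=56, p(12)=77, p(13)=101, p(14)=135, p(15)=176, p(16)=231, p(17)=297, p(18)=385, p(19)=490, p(20)=627, p(21)=792, p(22)=1002, p(23)=1255, p(24)=1575, p(25)=1958, p(26)=2436, p(27)=3010, p(28)=3718, p(29)=4565, p(30)=5604, p(31)=6842, p(32)=8349, p(33)=10143, p(34)=12310, p(35)=14883, p(36)=17977, p(37)=21637, p(38)=26015, p(39)=31185, p(40)=37338, p(41)=44583, p(42)=53174, p(43)=63261, p(44)=75175, p(45)=89134, p(46)=105558, p(47)=124754, p(48)=147273, p(49)=173525, p(50)=204226, p(51)=239943, p(52)=281589, p(53)=329931, p(54)=386155, p(55)=451276, p(56)=526823, p(57)=614154, p(58)=715220, p(59)=831820, p(60)=966467, p(61)=1121505, p(62)=1300156, p(63)=1505499, p(64)=1741630, p(65)=2012558, p(66)=2323520, p(67)=2679689, p(68)=3087735, p(69)=3554345, p(70)=4087968, p(71)=4697205, p(72)=5392783, p(73)=6185689, p(74)=7089500, p(75)=8118264, p(76)=9289091, p(77)=10619863, p(78)=12132164, p(79)=13848650, p(80)=15796476, p(81)=18004327, p(82)=20506255, p(83)=23338469, p(84)=26543660, p(85)=30167357, p(86)=34262962, p(87)=38887673, p(88)=44108109, p(89)=49995925, p(90)=56634173, p(91)=64112359, p(92)=72533807, p(93)=82010177, p(94)=92669720, p(95)=104651419, p(96)=118114304, p(97)=133230930, p(98)=150198136, p(99)=169229875, p(100)=190569292, p(101)=214481126, p(102)=241265379, p(103)=271248950, p(104)=304801365, p(105)=342325709, p(106)=384276336, p(107)=431149389, p(108)=483502844, p(109)=541946240, p(110)=607163746, p(111)=679903203, p(112)=761002156, p(113)=851376628, p(114)=952050665, p(115)=1064144451, p(116)=1188908248, p(117)=1327710076, p(118)=1482074143, p(119)=1653668665, p(120)=1844349560, p(121)=2056148051, p(122)=2291320912, p(123)=2552338241, p(124)=2841940500, p(125)=3163127352, p(126)=3519222692, p(127)=3913864295, p(128)=4351078600, p(129)=4835271870, p(130)=5371315400, p(131)=5964539504, p(132)=6620830889, p(133)=7346629512, p(134)=8149040695, p(135)=9035836076, p(136)=10015581680, p(137)=11097645016, p(138)=12292341831, p(139)=13610949895, p(140)=15065878135, p(141)=16670689208, p(142)=18440293320, p(143)=20390982757, p(144)=22540654445, p(145)=24908858009, p(146)=27517052599, p(147)=30388671978, p(148)=33549419497, p(149)=37027355200, p(150)=40853235313, p(151)=45060624582, p(152)=49686288421, p(153)=54770336324, p(154)=60356673280, p(155)=66493182097, p(156)=73232243759, p(157)=80630964769, p(158)=88751778802, p(159)=97662728555, p(160)=107438159466, p(161)=118159068427, p(162)=129913904637, p(163)=142798995930, p(164)=156919475295, p(165)=172389800255, p(166)=189334822579, p(167)=207890420102, p(168)=228204732751, p(169)=250438925115, p(170)=274768617130, p(171)=301384802048, p(172)=330495499613, p(173)=362326859895, p(174)=397125074750, p(175)=435157697830, p(176)=476715857290, p(177)=522115831195, p(178)=571701605655, p(179)=625846753120, p(180)=684957390936, p(181)=749474411781, p(182)=819876908323, p(183)=896684817527, p(184)=980462880430, p(185)=1071823774337, p(186)=1171432692373, p(187)=1280011042268, p(188)=1398341745571, p(189)=1527273599625, p(190)=1667727404093, p(191)=1820701100652, p(192)=1987276856363, p(193)=2168627105469, p(194)=2366022741845, p(195)=2580840212973, p(196)=2814570987591, p(197)=3068829878530, p(198)=3345365983698, p(199)=3646072432125.
Final step: p(200) = p(199) + p(198) - p(195) - p(193) + p(188) + p(185) - p(178) - p(174) + p(165) + p(160) - p(149) - p(143) + p(130) + p(123) - p(108) - p(100) + p(83) + p(74) - p(55) - p(45) + p(24) + p(13)
= 3646072432125 + 3345365983698 - 2580840212973 - 2168627105469 + 1398341745571 + 1071823774337 - 571701605655 - 397125074750 + 172389800255 + 107438159466 - 37027355200 - 20390982757 + 5371315400 + 2552338241 - 483502844 - 190569292 + 23338469 + 7089500 - 451276 - 89134 + 1575 + 101
= 3972999029388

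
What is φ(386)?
192

386 = 2 × 193
φ(n) = n × ∏(1 - 1/p) for each prime p dividing n
φ(386) = 386 × (1 - 1/2) × (1 - 1/193) = 192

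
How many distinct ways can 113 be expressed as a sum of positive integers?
851376628

p(n) counts ways to write n as a sum of positive integers (order ignored).
Euler's pentagonal recurrence: p(k) = p(k-1) + p(k-2) - p(k-5) - p(k-7) + p(k-12) + p(k-15) - ... (offsets j(3j∓1)/2, signs ++--, p(0)=1, p(<0)=0).
DP table for k = 0..112: p(0)=1, p(1)=1, p(2)=2, p(3)=3, p(4)=5, p(5)=7, p(6)=11, p(7)=15, p(8)=22, p(9)=30, p(10)=42, p(11)=56, p(12)=77, p(13)=101, p(14)=135, p(15)=176, p(16)=231, p(17)=297, p(18)=385, p(19)=490, p(20)=627, p(21)=792, p(22)=1002, p(23)=1255, p(24)=1575, p(25)=1958, p(26)=2436, p(27)=3010, p(28)=3718, p(29)=4565, p(30)=5604, p(31)=6842, p(32)=8349, p(33)=10143, p(34)=12310, p(35)=14883, p(36)=17977, p(37)=21637, p(38)=26015, p(39)=31185, p(40)=37338, p(41)=44583, p(42)=53174, p(43)=63261, p(44)=75175, p(45)=89134, p(46)=105558, p(47)=124754, p(48)=147273, p(49)=173525, p(50)=204226, p(51)=239943, p(52)=281589, p(53)=329931, p(54)=386155, p(55)=451276, p(56)=526823, p(57)=614154, p(58)=715220, p(59)=831820, p(60)=966467, p(61)=1121505, p(62)=1300156, p(63)=1505499, p(64)=1741630, p(65)=2012558, p(66)=2323520, p(67)=2679689, p(68)=3087735, p(69)=3554345, p(70)=4087968, p(71)=4697205, p(72)=5392783, p(73)=6185689, p(74)=7089500, p(75)=8118264, p(76)=9289091, p(77)=10619863, p(78)=12132164, p(79)=13848650, p(80)=15796476, p(81)=18004327, p(82)=20506255, p(83)=23338469, p(84)=26543660, p(85)=30167357, p(86)=34262962, p(87)=38887673, p(88)=44108109, p(89)=49995925, p(90)=56634173, p(91)=64112359, p(92)=72533807, p(93)=82010177, p(94)=92669720, p(95)=104651419, p(96)=118114304, p(97)=133230930, p(98)=150198136, p(99)=169229875, p(100)=190569292, p(101)=214481126, p(102)=241265379, p(103)=271248950, p(104)=304801365, p(105)=342325709, p(106)=384276336, p(107)=431149389, p(108)=483502844, p(109)=541946240, p(110)=607163746, p(111)=679903203, p(112)=761002156.
Final step: p(113) = p(112) + p(111) - p(108) - p(106) + p(101) + p(98) - p(91) - p(87) + p(78) + p(73) - p(62) - p(56) + p(43) + p(36) - p(21) - p(13)
= 761002156 + 679903203 - 483502844 - 384276336 + 214481126 + 150198136 - 64112359 - 38887673 + 12132164 + 6185689 - 1300156 - 526823 + 63261 + 17977 - 792 - 101
= 851376628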